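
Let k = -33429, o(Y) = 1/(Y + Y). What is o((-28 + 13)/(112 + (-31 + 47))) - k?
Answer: 501371/15 ≈ 33425.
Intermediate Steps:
o(Y) = 1/(2*Y)
o((-28 + 13)/(112 + (-31 + 47))) - k = 1/(2*(((-28 + 13)/(112 + (-31 + 47))))) - 1*(-33429) = 1/(2*((-15/(112 + 16)))) + 33429 = 1/(2*((-15/128))) + 33429 = 1/(2*((-15*1/128))) + 33429 = 1/(2*(-15/128)) + 33429 = (1/2)*(-128/15) + 33429 = -64/15 + 33429 = 501371/15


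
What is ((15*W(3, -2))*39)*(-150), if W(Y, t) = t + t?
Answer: 351000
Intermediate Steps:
W(Y, t) = 2*t
((15*W(3, -2))*39)*(-150) = ((15*(2*(-2)))*39)*(-150) = ((15*(-4))*39)*(-150) = -60*39*(-150) = -2340*(-150) = 351000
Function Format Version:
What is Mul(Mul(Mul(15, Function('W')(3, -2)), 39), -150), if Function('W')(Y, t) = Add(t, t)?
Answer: 351000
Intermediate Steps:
Function('W')(Y, t) = Mul(2, t)
Mul(Mul(Mul(15, Function('W')(3, -2)), 39), -150) = Mul(Mul(Mul(15, Mul(2, -2)), 39), -150) = Mul(Mul(Mul(15, -4), 39), -150) = Mul(Mul(-60, 39), -150) = Mul(-2340, -150) = 351000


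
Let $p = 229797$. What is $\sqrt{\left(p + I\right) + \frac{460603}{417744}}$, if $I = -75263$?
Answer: $\frac{\sqrt{187277280618999}}{34812} \approx 393.11$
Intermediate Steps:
$\sqrt{\left(p + I\right) + \frac{460603}{417744}} = \sqrt{\left(229797 - 75263\right) + \frac{460603}{417744}} = \sqrt{154534 + 460603 \cdot \frac{1}{417744}} = \sqrt{154534 + \frac{460603}{417744}} = \sqrt{\frac{64556111899}{417744}} = \frac{\sqrt{187277280618999}}{34812}$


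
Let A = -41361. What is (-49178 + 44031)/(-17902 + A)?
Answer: 5147/59263 ≈ 0.086850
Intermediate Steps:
(-49178 + 44031)/(-17902 + A) = (-49178 + 44031)/(-17902 - 41361) = -5147/(-59263) = -5147*(-1/59263) = 5147/59263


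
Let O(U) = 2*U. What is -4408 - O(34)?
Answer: -4476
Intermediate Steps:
-4408 - O(34) = -4408 - 2*34 = -4408 - 1*68 = -4408 - 68 = -4476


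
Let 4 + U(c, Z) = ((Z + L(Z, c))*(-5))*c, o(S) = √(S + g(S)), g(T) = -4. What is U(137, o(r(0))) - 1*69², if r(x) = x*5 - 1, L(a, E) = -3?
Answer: -2710 - 685*I*√5 ≈ -2710.0 - 1531.7*I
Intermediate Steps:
r(x) = -1 + 5*x (r(x) = 5*x - 1 = -1 + 5*x)
o(S) = √(-4 + S) (o(S) = √(S - 4) = √(-4 + S))
U(c, Z) = -4 + c*(15 - 5*Z) (U(c, Z) = -4 + ((Z - 3)*(-5))*c = -4 + ((-3 + Z)*(-5))*c = -4 + (15 - 5*Z)*c = -4 + c*(15 - 5*Z))
U(137, o(r(0))) - 1*69² = (-4 + 15*137 - 5*√(-4 + (-1 + 5*0))*137) - 1*69² = (-4 + 2055 - 5*√(-4 + (-1 + 0))*137) - 1*4761 = (-4 + 2055 - 5*√(-4 - 1)*137) - 4761 = (-4 + 2055 - 5*√(-5)*137) - 4761 = (-4 + 2055 - 5*I*√5*137) - 4761 = (-4 + 2055 - 685*I*√5) - 4761 = (2051 - 685*I*√5) - 4761 = -2710 - 685*I*√5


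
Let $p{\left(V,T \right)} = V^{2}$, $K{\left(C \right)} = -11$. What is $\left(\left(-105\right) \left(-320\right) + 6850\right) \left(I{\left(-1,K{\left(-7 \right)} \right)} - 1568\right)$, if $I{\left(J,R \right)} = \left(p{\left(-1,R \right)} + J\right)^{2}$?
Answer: $-63425600$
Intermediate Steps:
$I{\left(J,R \right)} = \left(1 + J\right)^{2}$ ($I{\left(J,R \right)} = \left(\left(-1\right)^{2} + J\right)^{2} = \left(1 + J\right)^{2}$)
$\left(\left(-105\right) \left(-320\right) + 6850\right) \left(I{\left(-1,K{\left(-7 \right)} \right)} - 1568\right) = \left(\left(-105\right) \left(-320\right) + 6850\right) \left(\left(1 - 1\right)^{2} - 1568\right) = \left(33600 + 6850\right) \left(0^{2} - 1568\right) = 40450 \left(0 - 1568\right) = 40450 \left(-1568\right) = -63425600$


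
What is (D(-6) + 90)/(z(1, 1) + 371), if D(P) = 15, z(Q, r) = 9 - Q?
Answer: 105/379 ≈ 0.27704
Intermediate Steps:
(D(-6) + 90)/(z(1, 1) + 371) = (15 + 90)/((9 - 1*1) + 371) = 105/((9 - 1) + 371) = 105/(8 + 371) = 105/379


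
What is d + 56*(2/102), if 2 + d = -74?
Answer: -3820/51 ≈ -74.902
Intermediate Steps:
d = -76 (d = -2 - 74 = -76)
d + 56*(2/102) = -76 + 56*(2/102) = -76 + 56*(2*(1/102)) = -76 + 56*(1/51) = -76 + 56/51 = -3820/51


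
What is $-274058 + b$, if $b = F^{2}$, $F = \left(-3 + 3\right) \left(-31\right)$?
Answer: $-274058$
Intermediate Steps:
$F = 0$ ($F = 0 \left(-31\right) = 0$)
$b = 0$ ($b = 0^{2} = 0$)
$-274058 + b = -274058 + 0 = -274058$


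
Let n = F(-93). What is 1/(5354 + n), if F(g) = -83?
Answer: 1/5271 ≈ 0.00018972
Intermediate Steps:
n = -83
1/(5354 + n) = 1/(5354 - 83) = 1/5271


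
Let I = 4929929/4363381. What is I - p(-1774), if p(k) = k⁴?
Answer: -43215306564348022727/4363381 ≈ -9.9041e+12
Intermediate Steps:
I = 4929929/4363381 (I = 4929929*(1/4363381) = 4929929/4363381 ≈ 1.1298)
I - p(-1774) = 4929929/4363381 - 1*(-1774)⁴ = 4929929/4363381 - 1*9904087349776 = 4929929/4363381 - 9904087349776 = -43215306564348022727/4363381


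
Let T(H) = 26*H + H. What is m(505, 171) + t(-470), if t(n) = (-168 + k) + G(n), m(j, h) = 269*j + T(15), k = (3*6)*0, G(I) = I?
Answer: 135612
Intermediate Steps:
T(H) = 27*H
k = 0 (k = 18*0 = 0)
m(j, h) = 405 + 269*j (m(j, h) = 269*j + 27*15 = 269*j + 405 = 405 + 269*j)
t(n) = -168 + n (t(n) = (-168 + 0) + n = -168 + n)
m(505, 171) + t(-470) = (405 + 269*505) + (-168 - 470) = (405 + 135845) - 638 = 136250 - 638 = 135612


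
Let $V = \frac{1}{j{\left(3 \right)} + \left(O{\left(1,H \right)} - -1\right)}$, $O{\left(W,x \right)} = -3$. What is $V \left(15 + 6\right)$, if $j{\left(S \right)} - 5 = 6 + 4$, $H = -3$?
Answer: $\frac{21}{13} \approx 1.6154$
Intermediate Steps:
$j{\left(S \right)} = 15$ ($j{\left(S \right)} = 5 + \left(6 + 4\right) = 5 + 10 = 15$)
$V = \frac{1}{13}$ ($V = \frac{1}{15 - 2} = \frac{1}{13} \approx 0.076923$)
$V \left(15 + 6\right) = \frac{15 + 6}{13} = \frac{1}{13} \cdot 21 = \frac{21}{13}$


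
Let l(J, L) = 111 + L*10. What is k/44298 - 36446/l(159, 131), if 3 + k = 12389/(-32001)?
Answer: -25832642782970/1007190801729 ≈ -25.648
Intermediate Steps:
l(J, L) = 111 + 10*L
k = -108392/32001 (k = -3 + 12389/(-32001) = -3 + 12389*(-1/32001) = -3 - 12389/32001 = -108392/32001 ≈ -3.3871)
k/44298 - 36446/l(159, 131) = -108392/32001/44298 - 36446/(111 + 10*131) = -108392/32001*1/44298 - 36446/(111 + 1310) = -54196/708790149 - 36446/1421 = -25832642782970/1007190801729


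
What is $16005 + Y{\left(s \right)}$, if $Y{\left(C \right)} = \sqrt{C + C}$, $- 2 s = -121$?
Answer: $16016$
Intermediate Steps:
$s = \frac{121}{2}$ ($s = \left(- \frac{1}{2}\right) \left(-121\right) = \frac{121}{2} \approx 60.5$)
$Y{\left(C \right)} = \sqrt{2} \sqrt{C}$ ($Y{\left(C \right)} = \sqrt{2 C} = \sqrt{2} \sqrt{C}$)
$16005 + Y{\left(s \right)} = 16005 + \sqrt{2} \sqrt{\frac{121}{2}} = 16005 + \sqrt{2} \frac{11 \sqrt{2}}{2} = 16005 + 11 = 16016$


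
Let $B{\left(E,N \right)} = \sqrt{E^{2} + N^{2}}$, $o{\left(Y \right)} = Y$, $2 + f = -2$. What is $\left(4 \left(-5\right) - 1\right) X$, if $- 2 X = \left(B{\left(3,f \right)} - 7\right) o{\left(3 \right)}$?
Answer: $-63$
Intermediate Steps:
$f = -4$ ($f = -2 - 2 = -4$)
$X = 3$ ($X = - \frac{\left(\sqrt{3^{2} + \left(-4\right)^{2}} - 7\right) 3}{2} = - \frac{\left(\sqrt{9 + 16} - 7\right) 3}{2} = - \frac{\left(\sqrt{25} - 7\right) 3}{2} = - \frac{\left(5 - 7\right) 3}{2} = - \frac{\left(-2\right) 3}{2} = \left(- \frac{1}{2}\right) \left(-6\right) = 3$)
$\left(4 \left(-5\right) - 1\right) X = \left(4 \left(-5\right) - 1\right) 3 = \left(-20 - 1\right) 3 = \left(-21\right) 3 = -63$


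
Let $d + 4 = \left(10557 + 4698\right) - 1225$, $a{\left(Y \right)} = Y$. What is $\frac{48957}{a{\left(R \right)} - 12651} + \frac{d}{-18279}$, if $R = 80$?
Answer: $- \frac{1071205849}{229785309} \approx -4.6618$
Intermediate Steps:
$d = 14026$ ($d = -4 + \left(\left(10557 + 4698\right) - 1225\right) = -4 + \left(15255 - 1225\right) = -4 + 14030 = 14026$)
$\frac{48957}{a{\left(R \right)} - 12651} + \frac{d}{-18279} = \frac{48957}{80 - 12651} + \frac{14026}{-18279} = \frac{48957}{-12571} + 14026 \left(- \frac{1}{18279}\right) = 48957 \left(- \frac{1}{12571}\right) - \frac{14026}{18279} = - \frac{48957}{12571} - \frac{14026}{18279} = - \frac{1071205849}{229785309}$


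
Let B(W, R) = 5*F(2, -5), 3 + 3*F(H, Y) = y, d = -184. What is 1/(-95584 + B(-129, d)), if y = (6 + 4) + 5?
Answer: -1/95564 ≈ -1.0464e-5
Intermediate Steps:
y = 15 (y = 10 + 5 = 15)
F(H, Y) = 4 (F(H, Y) = -1 + (⅓)*15 = -1 + 5 = 4)
B(W, R) = 20 (B(W, R) = 5*4 = 20)
1/(-95584 + B(-129, d)) = 1/(-95584 + 20) = 1/(-95564) = -1/95564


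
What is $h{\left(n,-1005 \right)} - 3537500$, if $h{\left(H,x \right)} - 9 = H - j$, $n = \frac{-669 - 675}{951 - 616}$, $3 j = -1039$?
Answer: $- \frac{3554834422}{1005} \approx -3.5371 \cdot 10^{6}$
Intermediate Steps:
$j = - \frac{1039}{3}$ ($j = \frac{1}{3} \left(-1039\right) = - \frac{1039}{3} \approx -346.33$)
$n = - \frac{1344}{335} \approx -4.0119$
$h{\left(H,x \right)} = \frac{1066}{3} + H$ ($h{\left(H,x \right)} = 9 + \left(H - - \frac{1039}{3}\right) = 9 + \left(H + \frac{1039}{3}\right) = 9 + \left(\frac{1039}{3} + H\right) = \frac{1066}{3} + H$)
$h{\left(n,-1005 \right)} - 3537500 = \left(\frac{1066}{3} - \frac{1344}{335}\right) - 3537500 = \frac{353078}{1005} - 3537500 = - \frac{3554834422}{1005}$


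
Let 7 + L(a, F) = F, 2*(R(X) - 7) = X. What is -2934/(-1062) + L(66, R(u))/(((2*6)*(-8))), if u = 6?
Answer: 5157/1888 ≈ 2.7315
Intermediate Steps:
R(X) = 7 + X/2
L(a, F) = -7 + F
-2934/(-1062) + L(66, R(u))/(((2*6)*(-8))) = -2934/(-1062) + (-7 + (7 + (1/2)*6))/(((2*6)*(-8))) = -2934*(-1/1062) + (-7 + (7 + 3))/((12*(-8))) = 163/59 + (-7 + 10)/(-96) = 163/59 + 3*(-1/96) = 163/59 - 1/32 = 5157/1888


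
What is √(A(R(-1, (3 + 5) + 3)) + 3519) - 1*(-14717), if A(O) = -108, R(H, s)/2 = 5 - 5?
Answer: 14717 + 3*√379 ≈ 14775.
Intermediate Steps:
R(H, s) = 0 (R(H, s) = 2*(5 - 5) = 2*0 = 0)
√(A(R(-1, (3 + 5) + 3)) + 3519) - 1*(-14717) = √(-108 + 3519) - 1*(-14717) = √3411 + 14717 = 3*√379 + 14717 = 14717 + 3*√379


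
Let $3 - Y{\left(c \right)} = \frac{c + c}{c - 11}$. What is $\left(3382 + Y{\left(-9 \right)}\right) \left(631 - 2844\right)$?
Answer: $- \frac{74890133}{10} \approx -7.489 \cdot 10^{6}$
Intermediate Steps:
$Y{\left(c \right)} = 3 - \frac{2 c}{-11 + c}$ ($Y{\left(c \right)} = 3 - \frac{c + c}{c - 11} = 3 - \frac{2 c}{-11 + c}$)
$\left(3382 + Y{\left(-9 \right)}\right) \left(631 - 2844\right) = \left(3382 + \frac{-33 - 9}{-11 - 9}\right) \left(631 - 2844\right) = \left(3382 + \frac{1}{-20} \left(-42\right)\right) \left(631 - 2844\right) = \left(3382 - - \frac{21}{10}\right) \left(631 - 2844\right) = \left(3382 + \frac{21}{10}\right) \left(-2213\right) = \frac{33841}{10} \left(-2213\right) = - \frac{74890133}{10}$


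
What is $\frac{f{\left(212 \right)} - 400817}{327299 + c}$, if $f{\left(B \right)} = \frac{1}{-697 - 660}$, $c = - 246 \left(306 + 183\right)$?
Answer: $- \frac{108781734}{56181157} \approx -1.9363$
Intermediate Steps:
$c = -120294$ ($c = \left(-246\right) 489 = -120294$)
$f{\left(B \right)} = - \frac{1}{1357}$ ($f{\left(B \right)} = \frac{1}{-1357} = - \frac{1}{1357}$)
$\frac{f{\left(212 \right)} - 400817}{327299 + c} = \frac{- \frac{1}{1357} - 400817}{327299 - 120294} = - \frac{543908670}{1357 \cdot 207005} = \left(- \frac{543908670}{1357}\right) \frac{1}{207005} = - \frac{108781734}{56181157}$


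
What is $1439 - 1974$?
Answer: $-535$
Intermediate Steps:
$1439 - 1974 = -535$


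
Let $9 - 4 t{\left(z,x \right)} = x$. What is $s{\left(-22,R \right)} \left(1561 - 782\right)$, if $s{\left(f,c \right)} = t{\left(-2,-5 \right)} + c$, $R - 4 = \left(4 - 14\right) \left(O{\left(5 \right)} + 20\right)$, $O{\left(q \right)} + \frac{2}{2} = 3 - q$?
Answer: $- \frac{253175}{2} \approx -1.2659 \cdot 10^{5}$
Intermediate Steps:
$O{\left(q \right)} = 2 - q$ ($O{\left(q \right)} = -1 - \left(-3 + q\right) = 2 - q$)
$t{\left(z,x \right)} = \frac{9}{4} - \frac{x}{4}$
$R = -166$ ($R = 4 + \left(4 - 14\right) \left(\left(2 - 5\right) + 20\right) = 4 - 10 \left(\left(2 - 5\right) + 20\right) = 4 - 10 \left(-3 + 20\right) = 4 - 170 = -166$)
$s{\left(f,c \right)} = \frac{7}{2} + c$ ($s{\left(f,c \right)} = \left(\frac{9}{4} - - \frac{5}{4}\right) + c = \left(\frac{9}{4} + \frac{5}{4}\right) + c = \frac{7}{2} + c$)
$s{\left(-22,R \right)} \left(1561 - 782\right) = \left(\frac{7}{2} - 166\right) \left(1561 - 782\right) = \left(- \frac{325}{2}\right) 779 = - \frac{253175}{2}$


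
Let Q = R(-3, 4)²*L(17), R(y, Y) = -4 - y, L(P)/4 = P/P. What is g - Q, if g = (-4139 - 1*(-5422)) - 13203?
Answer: -11924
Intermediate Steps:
g = -11920 (g = (-4139 + 5422) - 13203 = 1283 - 13203 = -11920)
L(P) = 4 (L(P) = 4*(P/P) = 4*1 = 4)
Q = 4 (Q = (-4 - 1*(-3))²*4 = (-4 + 3)²*4 = (-1)²*4 = 1*4 = 4)
g - Q = -11920 - 1*4 = -11920 - 4 = -11924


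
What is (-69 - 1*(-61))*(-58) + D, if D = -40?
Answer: 424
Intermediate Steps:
(-69 - 1*(-61))*(-58) + D = (-69 - 1*(-61))*(-58) - 40 = (-69 + 61)*(-58) - 40 = -8*(-58) - 40 = 464 - 40 = 424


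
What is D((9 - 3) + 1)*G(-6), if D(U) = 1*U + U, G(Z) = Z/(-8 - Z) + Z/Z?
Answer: 56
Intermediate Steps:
G(Z) = 1 + Z/(-8 - Z) (G(Z) = Z/(-8 - Z) + 1 = 1 + Z/(-8 - Z))
D(U) = 2*U (D(U) = U + U = 2*U)
D((9 - 3) + 1)*G(-6) = (2*((9 - 3) + 1))*(8/(8 - 6)) = (2*(6 + 1))*(8/2) = (2*7)*(8*(1/2)) = 14*4 = 56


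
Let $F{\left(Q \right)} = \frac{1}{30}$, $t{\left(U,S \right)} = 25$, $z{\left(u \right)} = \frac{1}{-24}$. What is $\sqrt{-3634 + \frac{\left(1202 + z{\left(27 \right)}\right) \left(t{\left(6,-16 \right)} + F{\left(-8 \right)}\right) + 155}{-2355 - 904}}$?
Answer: $\frac{i \sqrt{139304065057015}}{195540} \approx 60.36 i$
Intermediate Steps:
$z{\left(u \right)} = - \frac{1}{24}$
$F{\left(Q \right)} = \frac{1}{30}$
$\sqrt{-3634 + \frac{\left(1202 + z{\left(27 \right)}\right) \left(t{\left(6,-16 \right)} + F{\left(-8 \right)}\right) + 155}{-2355 - 904}} = \sqrt{-3634 + \frac{\left(1202 - \frac{1}{24}\right) \left(25 + \frac{1}{30}\right) + 155}{-2355 - 904}} = \sqrt{-3634 + \frac{\frac{28847}{24} \cdot \frac{751}{30} + 155}{-3259}} = \sqrt{-3634 + \left(\frac{21664097}{720} + 155\right) \left(- \frac{1}{3259}\right)} = \sqrt{-3634 + \frac{21775697}{720} \left(- \frac{1}{3259}\right)} = \sqrt{-3634 - \frac{21775697}{2346480}} = \sqrt{- \frac{8548884017}{2346480}} = \frac{i \sqrt{139304065057015}}{195540}$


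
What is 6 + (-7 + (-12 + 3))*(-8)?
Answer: 134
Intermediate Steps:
6 + (-7 + (-12 + 3))*(-8) = 6 + (-7 - 9)*(-8) = 6 - 16*(-8) = 6 + 128 = 134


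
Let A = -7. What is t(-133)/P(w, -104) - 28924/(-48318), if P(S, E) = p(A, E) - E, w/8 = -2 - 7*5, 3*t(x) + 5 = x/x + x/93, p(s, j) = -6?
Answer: 127739903/220185126 ≈ 0.58015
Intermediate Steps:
t(x) = -4/3 + x/279 (t(x) = -5/3 + (x/x + x/93)/3 = -5/3 + (1 + x*(1/93))/3 = -5/3 + (1 + x/93)/3 = -5/3 + (1/3 + x/279) = -4/3 + x/279)
w = -296 (w = 8*(-2 - 7*5) = 8*(-2 - 35) = 8*(-37) = -296)
P(S, E) = -6 - E
t(-133)/P(w, -104) - 28924/(-48318) = (-4/3 + (1/279)*(-133))/(-6 - 1*(-104)) - 28924/(-48318) = (-4/3 - 133/279)/(-6 + 104) - 28924*(-1/48318) = -505/279/98 + 14462/24159 = -505/279*1/98 + 14462/24159 = -505/27342 + 14462/24159 = 127739903/220185126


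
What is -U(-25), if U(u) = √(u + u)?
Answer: -5*I*√2 ≈ -7.0711*I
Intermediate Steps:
U(u) = √2*√u (U(u) = √(2*u) = √2*√u)
-U(-25) = -√2*√(-25) = -√2*5*I = -5*I*√2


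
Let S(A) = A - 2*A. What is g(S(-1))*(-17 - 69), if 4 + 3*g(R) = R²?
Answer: 86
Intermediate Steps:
S(A) = -A
g(R) = -4/3 + R²/3
g(S(-1))*(-17 - 69) = (-4/3 + (-1*(-1))²/3)*(-17 - 69) = (-4/3 + (⅓)*1²)*(-86) = (-4/3 + (⅓)*1)*(-86) = (-4/3 + ⅓)*(-86) = -1*(-86) = 86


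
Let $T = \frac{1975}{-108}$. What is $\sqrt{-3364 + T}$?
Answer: $\frac{i \sqrt{1095861}}{18} \approx 58.157 i$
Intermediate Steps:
$T = - \frac{1975}{108}$ ($T = 1975 \left(- \frac{1}{108}\right) = - \frac{1975}{108} \approx -18.287$)
$\sqrt{-3364 + T} = \sqrt{-3364 - \frac{1975}{108}} = \sqrt{- \frac{365287}{108}} = \frac{i \sqrt{1095861}}{18}$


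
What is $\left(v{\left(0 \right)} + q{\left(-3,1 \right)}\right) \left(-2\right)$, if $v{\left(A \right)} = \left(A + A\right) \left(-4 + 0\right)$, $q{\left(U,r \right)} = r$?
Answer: $-2$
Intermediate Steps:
$v{\left(A \right)} = - 8 A$ ($v{\left(A \right)} = 2 A \left(-4\right) = - 8 A$)
$\left(v{\left(0 \right)} + q{\left(-3,1 \right)}\right) \left(-2\right) = \left(\left(-8\right) 0 + 1\right) \left(-2\right) = \left(0 + 1\right) \left(-2\right) = 1 \left(-2\right) = -2$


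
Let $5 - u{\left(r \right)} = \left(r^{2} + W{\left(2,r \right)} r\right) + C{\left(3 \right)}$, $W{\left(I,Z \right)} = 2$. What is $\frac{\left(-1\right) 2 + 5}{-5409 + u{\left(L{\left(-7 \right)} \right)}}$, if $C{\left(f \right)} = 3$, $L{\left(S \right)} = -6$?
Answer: $- \frac{3}{5431} \approx -0.00055238$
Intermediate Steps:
$u{\left(r \right)} = 2 - r^{2} - 2 r$ ($u{\left(r \right)} = 5 - \left(\left(r^{2} + 2 r\right) + 3\right) = 5 - \left(3 + r^{2} + 2 r\right) = 2 - r^{2} - 2 r$)
$\frac{\left(-1\right) 2 + 5}{-5409 + u{\left(L{\left(-7 \right)} \right)}} = \frac{\left(-1\right) 2 + 5}{-5409 - 22} = \frac{-2 + 5}{-5409 + \left(2 - 36 + 12\right)} = \frac{1}{-5409 + \left(2 - 36 + 12\right)} 3 = \frac{1}{-5409 - 22} \cdot 3 = \frac{1}{-5431} \cdot 3 = \left(- \frac{1}{5431}\right) 3 = - \frac{3}{5431}$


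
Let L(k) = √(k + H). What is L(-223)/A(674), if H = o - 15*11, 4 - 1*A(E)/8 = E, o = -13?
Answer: -I*√401/5360 ≈ -0.003736*I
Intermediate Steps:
A(E) = 32 - 8*E
H = -178 (H = -13 - 15*11 = -13 - 165 = -178)
L(k) = √(-178 + k) (L(k) = √(k - 178) = √(-178 + k))
L(-223)/A(674) = √(-178 - 223)/(32 - 8*674) = √(-401)/(32 - 5392) = (I*√401)/(-5360) = (I*√401)*(-1/5360) = -I*√401/5360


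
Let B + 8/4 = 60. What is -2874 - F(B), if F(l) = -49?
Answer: -2825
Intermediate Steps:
B = 58 (B = -2 + 60 = 58)
-2874 - F(B) = -2874 - 1*(-49) = -2874 + 49 = -2825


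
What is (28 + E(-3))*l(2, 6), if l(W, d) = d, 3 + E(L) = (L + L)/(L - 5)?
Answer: 309/2 ≈ 154.50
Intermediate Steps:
E(L) = -3 + 2*L/(-5 + L) (E(L) = -3 + (L + L)/(L - 5) = -3 + (2*L)/(-5 + L) = -3 + 2*L/(-5 + L))
(28 + E(-3))*l(2, 6) = (28 + (15 - 1*(-3))/(-5 - 3))*6 = (28 + (15 + 3)/(-8))*6 = (28 - ⅛*18)*6 = (28 - 9/4)*6 = (103/4)*6 = 309/2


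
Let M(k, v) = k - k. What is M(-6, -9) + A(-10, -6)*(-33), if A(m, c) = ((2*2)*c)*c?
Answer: -4752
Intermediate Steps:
M(k, v) = 0
A(m, c) = 4*c² (A(m, c) = (4*c)*c = 4*c²)
M(-6, -9) + A(-10, -6)*(-33) = 0 + (4*(-6)²)*(-33) = 0 + (4*36)*(-33) = 0 + 144*(-33) = 0 - 4752 = -4752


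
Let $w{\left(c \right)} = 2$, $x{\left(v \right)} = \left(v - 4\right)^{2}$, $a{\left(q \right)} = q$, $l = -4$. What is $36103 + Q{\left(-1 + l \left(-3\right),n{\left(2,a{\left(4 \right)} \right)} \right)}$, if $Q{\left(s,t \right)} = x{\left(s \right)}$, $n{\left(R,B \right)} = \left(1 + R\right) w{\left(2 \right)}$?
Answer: $36152$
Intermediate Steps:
$x{\left(v \right)} = \left(-4 + v\right)^{2}$
$n{\left(R,B \right)} = 2 + 2 R$ ($n{\left(R,B \right)} = \left(1 + R\right) 2 = 2 + 2 R$)
$Q{\left(s,t \right)} = \left(-4 + s\right)^{2}$
$36103 + Q{\left(-1 + l \left(-3\right),n{\left(2,a{\left(4 \right)} \right)} \right)} = 36103 + \left(-4 - -11\right)^{2} = 36103 + \left(-4 + \left(-1 + 12\right)\right)^{2} = 36103 + \left(-4 + 11\right)^{2} = 36103 + 7^{2} = 36103 + 49 = 36152$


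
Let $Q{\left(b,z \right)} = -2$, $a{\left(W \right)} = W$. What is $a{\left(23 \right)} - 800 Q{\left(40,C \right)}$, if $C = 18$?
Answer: $1623$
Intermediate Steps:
$a{\left(23 \right)} - 800 Q{\left(40,C \right)} = 23 - -1600 = 23 + 1600 = 1623$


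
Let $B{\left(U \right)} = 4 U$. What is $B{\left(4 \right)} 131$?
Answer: $2096$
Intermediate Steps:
$B{\left(4 \right)} 131 = 4 \cdot 4 \cdot 131 = 16 \cdot 131 = 2096$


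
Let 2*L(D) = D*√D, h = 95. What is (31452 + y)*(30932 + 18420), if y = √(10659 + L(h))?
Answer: 1552219104 + 24676*√(42636 + 190*√95) ≈ 1.5574e+9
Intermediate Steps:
L(D) = D^(3/2)/2 (L(D) = (D*√D)/2 = D^(3/2)/2)
y = √(10659 + 95*√95/2) (y = √(10659 + 95^(3/2)/2) = √(10659 + (95*√95)/2) = √(10659 + 95*√95/2) ≈ 105.46)
(31452 + y)*(30932 + 18420) = (31452 + √(42636 + 190*√95)/2)*(30932 + 18420) = (31452 + √(42636 + 190*√95)/2)*49352 = 1552219104 + 24676*√(42636 + 190*√95)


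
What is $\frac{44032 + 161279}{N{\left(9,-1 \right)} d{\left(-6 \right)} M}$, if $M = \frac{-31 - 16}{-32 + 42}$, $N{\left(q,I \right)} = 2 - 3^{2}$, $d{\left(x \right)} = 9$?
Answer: $\frac{684370}{987} \approx 693.38$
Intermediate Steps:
$N{\left(q,I \right)} = -7$ ($N{\left(q,I \right)} = 2 - 9 = -7$)
$M = - \frac{47}{10} \approx -4.7$
$\frac{44032 + 161279}{N{\left(9,-1 \right)} d{\left(-6 \right)} M} = \frac{44032 + 161279}{\left(-7\right) 9 \left(- \frac{47}{10}\right)} = \frac{205311}{\left(-63\right) \left(- \frac{47}{10}\right)} = \frac{205311}{\frac{2961}{10}} = 205311 \cdot \frac{10}{2961} = \frac{684370}{987}$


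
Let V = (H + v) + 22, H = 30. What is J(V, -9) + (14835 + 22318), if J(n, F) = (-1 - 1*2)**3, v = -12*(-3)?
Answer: 37126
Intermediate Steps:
v = 36
V = 88 (V = (30 + 36) + 22 = 66 + 22 = 88)
J(n, F) = -27 (J(n, F) = (-1 - 2)**3 = (-3)**3 = -27)
J(V, -9) + (14835 + 22318) = -27 + (14835 + 22318) = -27 + 37153 = 37126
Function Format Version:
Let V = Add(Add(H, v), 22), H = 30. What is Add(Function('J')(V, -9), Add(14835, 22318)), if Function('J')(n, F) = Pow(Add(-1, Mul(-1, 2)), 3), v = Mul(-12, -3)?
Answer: 37126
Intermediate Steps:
v = 36
V = 88 (V = Add(Add(30, 36), 22) = Add(66, 22) = 88)
Function('J')(n, F) = -27 (Function('J')(n, F) = Pow(Add(-1, -2), 3) = Pow(-3, 3) = -27)
Add(Function('J')(V, -9), Add(14835, 22318)) = Add(-27, Add(14835, 22318)) = Add(-27, 37153) = 37126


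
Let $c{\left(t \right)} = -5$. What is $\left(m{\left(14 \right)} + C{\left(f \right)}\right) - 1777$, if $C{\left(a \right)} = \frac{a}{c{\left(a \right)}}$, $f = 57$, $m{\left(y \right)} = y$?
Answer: $- \frac{8872}{5} \approx -1774.4$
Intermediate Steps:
$C{\left(a \right)} = - \frac{a}{5}$ ($C{\left(a \right)} = \frac{a}{-5} = a \left(- \frac{1}{5}\right) = - \frac{a}{5}$)
$\left(m{\left(14 \right)} + C{\left(f \right)}\right) - 1777 = \left(14 - \frac{57}{5}\right) - 1777 = \frac{13}{5} - 1777 = - \frac{8872}{5}$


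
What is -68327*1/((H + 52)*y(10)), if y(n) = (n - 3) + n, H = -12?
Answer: -68327/680 ≈ -100.48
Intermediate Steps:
y(n) = -3 + 2*n (y(n) = (-3 + n) + n = -3 + 2*n)
-68327*1/((H + 52)*y(10)) = -68327*1/((-12 + 52)*(-3 + 2*10)) = -68327*1/(40*(-3 + 20)) = -68327/(40*17) = -68327/680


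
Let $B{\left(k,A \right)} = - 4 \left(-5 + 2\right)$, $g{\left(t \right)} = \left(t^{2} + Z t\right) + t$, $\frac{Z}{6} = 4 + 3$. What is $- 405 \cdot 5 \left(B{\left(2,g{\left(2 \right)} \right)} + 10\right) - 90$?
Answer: $-44640$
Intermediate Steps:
$Z = 42$ ($Z = 6 \left(4 + 3\right) = 6 \cdot 7 = 42$)
$g{\left(t \right)} = t^{2} + 43 t$ ($g{\left(t \right)} = \left(t^{2} + 42 t\right) + t = t^{2} + 43 t$)
$B{\left(k,A \right)} = 12$ ($B{\left(k,A \right)} = \left(-4\right) \left(-3\right) = 12$)
$- 405 \cdot 5 \left(B{\left(2,g{\left(2 \right)} \right)} + 10\right) - 90 = - 405 \cdot 5 \left(12 + 10\right) - 90 = - 405 \cdot 5 \cdot 22 - 90 = \left(-405\right) 110 - 90 = -44550 - 90 = -44640$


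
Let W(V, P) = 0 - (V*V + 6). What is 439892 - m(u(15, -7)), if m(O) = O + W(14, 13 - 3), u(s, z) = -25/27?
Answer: 11882563/27 ≈ 4.4010e+5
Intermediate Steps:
u(s, z) = -25/27 (u(s, z) = -25*1/27 = -25/27)
W(V, P) = -6 - V**2 (W(V, P) = 0 - (V**2 + 6) = 0 - (6 + V**2) = 0 + (-6 - V**2) = -6 - V**2)
m(O) = -202 + O (m(O) = O + (-6 - 1*14**2) = O + (-6 - 1*196) = O + (-6 - 196) = O - 202 = -202 + O)
439892 - m(u(15, -7)) = 439892 - (-202 - 25/27) = 439892 - 1*(-5479/27) = 439892 + 5479/27 = 11882563/27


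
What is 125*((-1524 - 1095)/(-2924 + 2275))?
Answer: 327375/649 ≈ 504.43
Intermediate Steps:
125*((-1524 - 1095)/(-2924 + 2275)) = 125*(-2619/(-649)) = 125*(-2619*(-1/649)) = 125*(2619/649) = 327375/649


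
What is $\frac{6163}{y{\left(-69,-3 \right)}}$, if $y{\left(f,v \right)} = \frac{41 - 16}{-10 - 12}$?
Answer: $- \frac{135586}{25} \approx -5423.4$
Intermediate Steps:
$y{\left(f,v \right)} = - \frac{25}{22}$ ($y{\left(f,v \right)} = \frac{25}{-22} = 25 \left(- \frac{1}{22}\right) = - \frac{25}{22}$)
$\frac{6163}{y{\left(-69,-3 \right)}} = \frac{6163}{- \frac{25}{22}} = 6163 \left(- \frac{22}{25}\right) = - \frac{135586}{25}$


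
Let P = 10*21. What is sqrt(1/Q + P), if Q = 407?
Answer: sqrt(34786697)/407 ≈ 14.491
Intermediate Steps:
P = 210
sqrt(1/Q + P) = sqrt(1/407 + 210) = sqrt(85471/407) = sqrt(34786697)/407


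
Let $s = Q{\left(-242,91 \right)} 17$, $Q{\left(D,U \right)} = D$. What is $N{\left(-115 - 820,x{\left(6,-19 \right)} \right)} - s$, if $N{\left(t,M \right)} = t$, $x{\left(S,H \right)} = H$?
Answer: $3179$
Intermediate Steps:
$s = -4114$ ($s = \left(-242\right) 17 = -4114$)
$N{\left(-115 - 820,x{\left(6,-19 \right)} \right)} - s = \left(-115 - 820\right) - -4114 = -935 + 4114 = 3179$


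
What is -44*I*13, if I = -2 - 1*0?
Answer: 1144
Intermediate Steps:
I = -2 (I = -2 + 0 = -2)
-44*I*13 = -44*(-2)*13 = 88*13 = 1144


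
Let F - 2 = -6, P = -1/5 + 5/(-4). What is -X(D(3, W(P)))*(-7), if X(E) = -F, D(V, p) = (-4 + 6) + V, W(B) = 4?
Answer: 28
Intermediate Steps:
P = -29/20 (P = -1*⅕ + 5*(-¼) = -⅕ - 5/4 = -29/20 ≈ -1.4500)
F = -4 (F = 2 - 6 = -4)
D(V, p) = 2 + V
X(E) = 4 (X(E) = -1*(-4) = 4)
-X(D(3, W(P)))*(-7) = -1*4*(-7) = -4*(-7) = 28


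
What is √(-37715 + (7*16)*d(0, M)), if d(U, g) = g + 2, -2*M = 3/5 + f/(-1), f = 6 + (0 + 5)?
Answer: I*√922715/5 ≈ 192.12*I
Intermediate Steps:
f = 11 (f = 6 + 5 = 11)
M = 26/5 (M = -(3/5 + 11/(-1))/2 = -(3*(⅕) + 11*(-1))/2 = -(⅗ - 11)/2 = -½*(-52/5) = 26/5 ≈ 5.2000)
d(U, g) = 2 + g
√(-37715 + (7*16)*d(0, M)) = √(-37715 + (7*16)*(2 + 26/5)) = √(-37715 + 112*(36/5)) = √(-37715 + 4032/5) = √(-184543/5) = I*√922715/5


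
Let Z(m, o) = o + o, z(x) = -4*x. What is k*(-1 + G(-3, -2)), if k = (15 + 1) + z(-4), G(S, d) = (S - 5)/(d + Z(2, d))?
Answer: 32/3 ≈ 10.667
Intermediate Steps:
Z(m, o) = 2*o
G(S, d) = (-5 + S)/(3*d) (G(S, d) = (S - 5)/(d + 2*d) = (-5 + S)/((3*d)) = (-5 + S)*(1/(3*d)) = (-5 + S)/(3*d))
k = 32 (k = (15 + 1) - 4*(-4) = 16 + 16 = 32)
k*(-1 + G(-3, -2)) = 32*(-1 + (⅓)*(-5 - 3)/(-2)) = 32*(-1 + (⅓)*(-½)*(-8)) = 32*(-1 + 4/3) = 32*(⅓) = 32/3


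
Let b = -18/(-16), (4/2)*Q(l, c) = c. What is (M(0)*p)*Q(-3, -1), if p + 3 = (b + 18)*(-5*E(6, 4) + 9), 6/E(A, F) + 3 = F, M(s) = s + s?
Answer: 0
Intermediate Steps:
M(s) = 2*s
E(A, F) = 6/(-3 + F)
Q(l, c) = c/2
b = 9/8 (b = -18*(-1/16) = 9/8 ≈ 1.1250)
p = -3237/8 (p = -3 + (9/8 + 18)*(-30/(-3 + 4) + 9) = -3 + 153*(-30/1 + 9)/8 = -3 + 153*(-30 + 9)/8 = -3 + (153/8)*(-21) = -3 - 3213/8 = -3237/8 ≈ -404.63)
(M(0)*p)*Q(-3, -1) = ((2*0)*(-3237/8))*((½)*(-1)) = (0*(-3237/8))*(-½) = 0*(-½) = 0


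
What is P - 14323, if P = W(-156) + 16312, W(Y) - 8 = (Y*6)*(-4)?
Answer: 5741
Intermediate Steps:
W(Y) = 8 - 24*Y (W(Y) = 8 + (Y*6)*(-4) = 8 + (6*Y)*(-4) = 8 - 24*Y)
P = 20064 (P = (8 - 24*(-156)) + 16312 = (8 + 3744) + 16312 = 3752 + 16312 = 20064)
P - 14323 = 20064 - 14323 = 5741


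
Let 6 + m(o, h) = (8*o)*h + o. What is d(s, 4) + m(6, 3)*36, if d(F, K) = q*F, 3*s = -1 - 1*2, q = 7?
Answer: 5177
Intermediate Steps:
m(o, h) = -6 + o + 8*h*o (m(o, h) = -6 + ((8*o)*h + o) = -6 + (8*h*o + o) = -6 + (o + 8*h*o) = -6 + o + 8*h*o)
s = -1 (s = (-1 - 1*2)/3 = (-1 - 2)/3 = (⅓)*(-3) = -1)
d(F, K) = 7*F
d(s, 4) + m(6, 3)*36 = 7*(-1) + (-6 + 6 + 8*3*6)*36 = -7 + (-6 + 6 + 144)*36 = -7 + 144*36 = -7 + 5184 = 5177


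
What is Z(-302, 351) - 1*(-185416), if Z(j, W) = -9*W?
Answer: 182257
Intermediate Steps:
Z(-302, 351) - 1*(-185416) = -9*351 - 1*(-185416) = -3159 + 185416 = 182257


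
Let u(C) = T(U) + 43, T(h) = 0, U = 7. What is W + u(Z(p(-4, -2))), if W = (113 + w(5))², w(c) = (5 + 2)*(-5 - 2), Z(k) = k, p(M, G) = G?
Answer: 4139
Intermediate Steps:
u(C) = 43 (u(C) = 0 + 43 = 43)
w(c) = -49 (w(c) = 7*(-7) = -49)
W = 4096 (W = (113 - 49)² = 64² = 4096)
W + u(Z(p(-4, -2))) = 4096 + 43 = 4139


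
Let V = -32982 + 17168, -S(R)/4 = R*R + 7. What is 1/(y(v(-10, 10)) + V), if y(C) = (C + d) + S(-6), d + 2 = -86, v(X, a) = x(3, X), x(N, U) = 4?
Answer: -1/16070 ≈ -6.2228e-5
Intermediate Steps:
S(R) = -28 - 4*R**2 (S(R) = -4*(R*R + 7) = -4*(R**2 + 7) = -4*(7 + R**2) = -28 - 4*R**2)
v(X, a) = 4
d = -88 (d = -2 - 86 = -88)
y(C) = -260 + C (y(C) = (C - 88) + (-28 - 4*(-6)**2) = (-88 + C) + (-28 - 4*36) = (-88 + C) + (-28 - 144) = (-88 + C) - 172 = -260 + C)
V = -15814
1/(y(v(-10, 10)) + V) = 1/((-260 + 4) - 15814) = 1/(-256 - 15814) = 1/(-16070) = -1/16070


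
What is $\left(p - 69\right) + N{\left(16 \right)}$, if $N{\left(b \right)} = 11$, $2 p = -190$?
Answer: $-153$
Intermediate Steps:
$p = -95$ ($p = \frac{1}{2} \left(-190\right) = -95$)
$\left(p - 69\right) + N{\left(16 \right)} = \left(-95 - 69\right) + 11 = -164 + 11 = -153$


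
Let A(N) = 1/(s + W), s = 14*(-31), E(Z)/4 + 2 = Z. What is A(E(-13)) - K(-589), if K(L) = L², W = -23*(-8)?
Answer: -86730251/250 ≈ -3.4692e+5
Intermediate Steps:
E(Z) = -8 + 4*Z
W = 184
s = -434
A(N) = -1/250 (A(N) = 1/(-434 + 184) = 1/(-250) = -1/250)
A(E(-13)) - K(-589) = -1/250 - 1*(-589)² = -1/250 - 1*346921 = -1/250 - 346921 = -86730251/250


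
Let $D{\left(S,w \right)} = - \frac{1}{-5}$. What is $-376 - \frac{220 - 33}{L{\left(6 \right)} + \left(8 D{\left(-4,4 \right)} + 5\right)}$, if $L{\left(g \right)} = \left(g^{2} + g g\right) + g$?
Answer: $- \frac{159983}{423} \approx -378.21$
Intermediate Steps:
$D{\left(S,w \right)} = \frac{1}{5}$ ($D{\left(S,w \right)} = \left(-1\right) \left(- \frac{1}{5}\right) = \frac{1}{5}$)
$L{\left(g \right)} = g + 2 g^{2}$ ($L{\left(g \right)} = \left(g^{2} + g^{2}\right) + g = 2 g^{2} + g = g + 2 g^{2}$)
$-376 - \frac{220 - 33}{L{\left(6 \right)} + \left(8 D{\left(-4,4 \right)} + 5\right)} = -376 - \frac{220 - 33}{6 \left(1 + 2 \cdot 6\right) + \left(8 \cdot \frac{1}{5} + 5\right)} = -376 - \frac{187}{6 \left(1 + 12\right) + \left(\frac{8}{5} + 5\right)} = -376 - \frac{187}{6 \cdot 13 + \frac{33}{5}} = -376 - \frac{187}{78 + \frac{33}{5}} = -376 - \frac{187}{\frac{423}{5}} = -376 - 187 \cdot \frac{5}{423} = -376 - \frac{935}{423} = - \frac{159983}{423}$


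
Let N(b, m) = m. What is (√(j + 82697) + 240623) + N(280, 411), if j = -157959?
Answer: 241034 + 11*I*√622 ≈ 2.4103e+5 + 274.34*I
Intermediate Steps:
(√(j + 82697) + 240623) + N(280, 411) = (√(-157959 + 82697) + 240623) + 411 = (√(-75262) + 240623) + 411 = (11*I*√622 + 240623) + 411 = (240623 + 11*I*√622) + 411 = 241034 + 11*I*√622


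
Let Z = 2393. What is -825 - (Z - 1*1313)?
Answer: -1905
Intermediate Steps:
-825 - (Z - 1*1313) = -825 - (2393 - 1*1313) = -825 - (2393 - 1313) = -825 - 1*1080 = -825 - 1080 = -1905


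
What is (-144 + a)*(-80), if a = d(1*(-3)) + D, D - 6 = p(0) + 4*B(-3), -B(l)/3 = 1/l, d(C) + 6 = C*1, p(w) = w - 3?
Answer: 11680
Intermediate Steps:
p(w) = -3 + w
d(C) = -6 + C (d(C) = -6 + C*1 = -6 + C)
B(l) = -3/l
D = 7 (D = 6 + ((-3 + 0) + 4*(-3/(-3))) = 6 + (-3 + 4*(-3*(-⅓))) = 6 + (-3 + 4*1) = 6 + (-3 + 4) = 6 + 1 = 7)
a = -2 (a = (-6 + 1*(-3)) + 7 = (-6 - 3) + 7 = -9 + 7 = -2)
(-144 + a)*(-80) = (-144 - 2)*(-80) = -146*(-80) = 11680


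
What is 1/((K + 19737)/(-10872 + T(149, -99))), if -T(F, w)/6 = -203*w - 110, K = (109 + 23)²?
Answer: -43598/12387 ≈ -3.5197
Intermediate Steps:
K = 17424 (K = 132² = 17424)
T(F, w) = 660 + 1218*w (T(F, w) = -6*(-203*w - 110) = -6*(-110 - 203*w) = 660 + 1218*w)
1/((K + 19737)/(-10872 + T(149, -99))) = 1/((17424 + 19737)/(-10872 + (660 + 1218*(-99)))) = 1/(37161/(-10872 + (660 - 120582))) = 1/(37161/(-10872 - 119922)) = 1/(37161/(-130794)) = 1/(37161*(-1/130794)) = 1/(-12387/43598) = -43598/12387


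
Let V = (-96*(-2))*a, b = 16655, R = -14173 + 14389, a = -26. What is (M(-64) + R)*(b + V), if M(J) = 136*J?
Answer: -98995544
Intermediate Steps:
R = 216
V = -4992 (V = -96*(-2)*(-26) = -32*(-6)*(-26) = 192*(-26) = -4992)
(M(-64) + R)*(b + V) = (136*(-64) + 216)*(16655 - 4992) = (-8704 + 216)*11663 = -8488*11663 = -98995544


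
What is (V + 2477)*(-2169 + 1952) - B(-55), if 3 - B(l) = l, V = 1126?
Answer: -781909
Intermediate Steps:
B(l) = 3 - l
(V + 2477)*(-2169 + 1952) - B(-55) = (1126 + 2477)*(-2169 + 1952) - (3 - 1*(-55)) = 3603*(-217) - (3 + 55) = -781851 - 1*58 = -781851 - 58 = -781909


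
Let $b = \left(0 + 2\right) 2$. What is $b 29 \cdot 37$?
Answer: $4292$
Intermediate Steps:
$b = 4$ ($b = 2 \cdot 2 = 4$)
$b 29 \cdot 37 = 4 \cdot 29 \cdot 37 = 116 \cdot 37 = 4292$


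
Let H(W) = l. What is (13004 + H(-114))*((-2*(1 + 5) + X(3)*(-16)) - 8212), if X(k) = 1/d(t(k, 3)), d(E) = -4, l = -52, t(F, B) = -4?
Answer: -106465440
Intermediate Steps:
H(W) = -52
X(k) = -¼ (X(k) = 1/(-4) = -¼)
(13004 + H(-114))*((-2*(1 + 5) + X(3)*(-16)) - 8212) = (13004 - 52)*((-2*(1 + 5) - ¼*(-16)) - 8212) = 12952*((-2*6 + 4) - 8212) = 12952*((-12 + 4) - 8212) = 12952*(-8 - 8212) = 12952*(-8220) = -106465440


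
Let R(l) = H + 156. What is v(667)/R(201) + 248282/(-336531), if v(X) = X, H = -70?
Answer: 203113925/28941666 ≈ 7.0180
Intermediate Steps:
R(l) = 86 (R(l) = -70 + 156 = 86)
v(667)/R(201) + 248282/(-336531) = 667/86 + 248282/(-336531) = 667*(1/86) + 248282*(-1/336531) = 667/86 - 248282/336531 = 203113925/28941666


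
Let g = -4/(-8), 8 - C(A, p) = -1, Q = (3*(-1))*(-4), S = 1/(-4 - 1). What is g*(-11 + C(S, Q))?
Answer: -1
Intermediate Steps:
S = -⅕ (S = 1/(-5) = -⅕ ≈ -0.20000)
Q = 12 (Q = -3*(-4) = 12)
C(A, p) = 9 (C(A, p) = 8 - 1*(-1) = 8 + 1 = 9)
g = ½ (g = -4*(-⅛) = ½ ≈ 0.50000)
g*(-11 + C(S, Q)) = (-11 + 9)/2 = (½)*(-2) = -1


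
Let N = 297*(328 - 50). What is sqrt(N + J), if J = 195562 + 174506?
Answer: sqrt(452634) ≈ 672.78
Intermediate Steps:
N = 82566 (N = 297*278 = 82566)
J = 370068
sqrt(N + J) = sqrt(82566 + 370068) = sqrt(452634)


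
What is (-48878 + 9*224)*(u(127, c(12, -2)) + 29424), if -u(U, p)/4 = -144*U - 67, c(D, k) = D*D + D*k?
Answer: -4819475528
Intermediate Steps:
c(D, k) = D² + D*k
u(U, p) = 268 + 576*U (u(U, p) = -4*(-144*U - 67) = -4*(-67 - 144*U) = 268 + 576*U)
(-48878 + 9*224)*(u(127, c(12, -2)) + 29424) = (-48878 + 9*224)*((268 + 576*127) + 29424) = (-48878 + 2016)*((268 + 73152) + 29424) = -46862*(73420 + 29424) = -46862*102844 = -4819475528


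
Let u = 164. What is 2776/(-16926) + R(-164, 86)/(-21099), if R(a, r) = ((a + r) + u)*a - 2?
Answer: 2310094/4578483 ≈ 0.50455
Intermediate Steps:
R(a, r) = -2 + a*(164 + a + r) (R(a, r) = ((a + r) + 164)*a - 2 = (164 + a + r)*a - 2 = a*(164 + a + r) - 2 = -2 + a*(164 + a + r))
2776/(-16926) + R(-164, 86)/(-21099) = 2776/(-16926) + (-2 + (-164)² + 164*(-164) - 164*86)/(-21099) = 2776*(-1/16926) + (-2 + 26896 - 26896 - 14104)*(-1/21099) = -1388/8463 - 14106*(-1/21099) = -1388/8463 + 4702/7033 = 2310094/4578483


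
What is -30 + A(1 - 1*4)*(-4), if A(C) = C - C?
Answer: -30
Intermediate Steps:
A(C) = 0
-30 + A(1 - 1*4)*(-4) = -30 + 0*(-4) = -30 + 0 = -30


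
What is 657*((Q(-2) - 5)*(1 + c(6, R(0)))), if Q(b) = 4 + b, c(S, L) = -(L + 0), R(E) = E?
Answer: -1971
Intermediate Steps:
c(S, L) = -L
657*((Q(-2) - 5)*(1 + c(6, R(0)))) = 657*(((4 - 2) - 5)*(1 - 1*0)) = 657*((2 - 5)*(1 + 0)) = 657*(-3*1) = 657*(-3) = -1971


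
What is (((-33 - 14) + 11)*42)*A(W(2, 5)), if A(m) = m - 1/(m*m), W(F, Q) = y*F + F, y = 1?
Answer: -11907/2 ≈ -5953.5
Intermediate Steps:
W(F, Q) = 2*F (W(F, Q) = 1*F + F = F + F = 2*F)
A(m) = m - 1/m²
(((-33 - 14) + 11)*42)*A(W(2, 5)) = (((-33 - 14) + 11)*42)*(2*2 - 1/(2*2)²) = ((-47 + 11)*42)*(4 - 1/4²) = (-36*42)*(4 - 1*1/16) = -1512*(4 - 1/16) = -1512*63/16 = -11907/2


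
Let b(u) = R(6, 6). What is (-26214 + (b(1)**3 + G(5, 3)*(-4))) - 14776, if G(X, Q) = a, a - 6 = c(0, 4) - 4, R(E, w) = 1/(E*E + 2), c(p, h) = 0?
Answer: -2249642255/54872 ≈ -40998.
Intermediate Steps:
R(E, w) = 1/(2 + E**2) (R(E, w) = 1/(E**2 + 2) = 1/(2 + E**2))
a = 2 (a = 6 + (0 - 4) = 6 - 4 = 2)
G(X, Q) = 2
b(u) = 1/38 (b(u) = 1/(2 + 6**2) = 1/(2 + 36) = 1/38)
(-26214 + (b(1)**3 + G(5, 3)*(-4))) - 14776 = (-26214 + ((1/38)**3 + 2*(-4))) - 14776 = (-26214 + (1/54872 - 8)) - 14776 = (-26214 - 438975/54872) - 14776 = -1438853583/54872 - 14776 = -2249642255/54872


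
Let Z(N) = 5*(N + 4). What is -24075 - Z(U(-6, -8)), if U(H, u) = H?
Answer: -24065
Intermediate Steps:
Z(N) = 20 + 5*N (Z(N) = 5*(4 + N) = 20 + 5*N)
-24075 - Z(U(-6, -8)) = -24075 - (20 + 5*(-6)) = -24075 - (20 - 30) = -24075 - 1*(-10) = -24075 + 10 = -24065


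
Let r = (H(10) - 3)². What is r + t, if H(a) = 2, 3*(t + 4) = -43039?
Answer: -43048/3 ≈ -14349.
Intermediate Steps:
t = -43051/3 (t = -4 + (⅓)*(-43039) = -4 - 43039/3 = -43051/3 ≈ -14350.)
r = 1 (r = (2 - 3)² = (-1)² = 1)
r + t = 1 - 43051/3 = -43048/3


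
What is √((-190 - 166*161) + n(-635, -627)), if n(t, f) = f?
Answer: I*√27543 ≈ 165.96*I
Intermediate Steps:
√((-190 - 166*161) + n(-635, -627)) = √((-190 - 166*161) - 627) = √((-190 - 26726) - 627) = √(-26916 - 627) = √(-27543) = I*√27543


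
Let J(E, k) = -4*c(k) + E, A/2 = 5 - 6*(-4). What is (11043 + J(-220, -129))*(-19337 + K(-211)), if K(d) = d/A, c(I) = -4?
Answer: -12158724123/58 ≈ -2.0963e+8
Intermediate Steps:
A = 58 (A = 2*(5 - 6*(-4)) = 2*(5 + 24) = 2*29 = 58)
K(d) = d/58
J(E, k) = 16 + E (J(E, k) = -4*(-4) + E = 16 + E)
(11043 + J(-220, -129))*(-19337 + K(-211)) = (11043 + (16 - 220))*(-19337 + (1/58)*(-211)) = (11043 - 204)*(-19337 - 211/58) = 10839*(-1121757/58) = -12158724123/58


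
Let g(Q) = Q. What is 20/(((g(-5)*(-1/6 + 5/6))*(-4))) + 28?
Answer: 59/2 ≈ 29.500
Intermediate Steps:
20/(((g(-5)*(-1/6 + 5/6))*(-4))) + 28 = 20/((-5*(-1/6 + 5/6)*(-4))) + 28 = 20/((-5*2/3*(-4))) + 28 = 20/((-10/3*(-4))) + 28 = 20/(40/3) + 28 = 20*(3/40) + 28 = 3/2 + 28 = 59/2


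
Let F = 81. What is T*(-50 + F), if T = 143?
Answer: 4433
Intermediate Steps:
T*(-50 + F) = 143*(-50 + 81) = 143*31 = 4433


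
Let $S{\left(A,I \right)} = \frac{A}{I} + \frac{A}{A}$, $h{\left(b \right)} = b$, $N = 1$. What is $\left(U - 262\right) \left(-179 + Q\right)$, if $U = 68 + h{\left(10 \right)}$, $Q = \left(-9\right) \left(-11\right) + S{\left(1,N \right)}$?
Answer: $14352$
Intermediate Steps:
$S{\left(A,I \right)} = 1 + \frac{A}{I}$ ($S{\left(A,I \right)} = \frac{A}{I} + 1 = 1 + \frac{A}{I}$)
$Q = 101$ ($Q = \left(-9\right) \left(-11\right) + \frac{1 + 1}{1} = 99 + 1 \cdot 2 = 99 + 2 = 101$)
$U = 78$ ($U = 68 + 10 = 78$)
$\left(U - 262\right) \left(-179 + Q\right) = \left(78 - 262\right) \left(-179 + 101\right) = \left(-184\right) \left(-78\right) = 14352$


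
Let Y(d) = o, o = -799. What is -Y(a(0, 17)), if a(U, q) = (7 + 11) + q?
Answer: 799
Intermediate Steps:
a(U, q) = 18 + q
Y(d) = -799
-Y(a(0, 17)) = -1*(-799) = 799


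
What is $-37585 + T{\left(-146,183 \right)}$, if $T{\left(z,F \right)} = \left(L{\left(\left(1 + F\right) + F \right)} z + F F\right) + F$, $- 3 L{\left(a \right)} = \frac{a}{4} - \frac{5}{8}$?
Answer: $\frac{2087}{4} \approx 521.75$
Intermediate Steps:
$L{\left(a \right)} = \frac{5}{24} - \frac{a}{12}$ ($L{\left(a \right)} = - \frac{\frac{a}{4} - \frac{5}{8}}{3} = - \frac{- \frac{5}{8} + \frac{a}{4}}{3} = \frac{5}{24} - \frac{a}{12}$)
$T{\left(z,F \right)} = F + F^{2} + z \left(\frac{1}{8} - \frac{F}{6}\right)$ ($T{\left(z,F \right)} = \left(\left(\frac{5}{24} - \frac{\left(1 + F\right) + F}{12}\right) z + F F\right) + F = \left(\left(\frac{5}{24} - \frac{1 + 2 F}{12}\right) z + F^{2}\right) + F = \left(\left(\frac{5}{24} - \left(\frac{1}{12} + \frac{F}{6}\right)\right) z + F^{2}\right) + F = \left(\left(\frac{1}{8} - \frac{F}{6}\right) z + F^{2}\right) + F = \left(z \left(\frac{1}{8} - \frac{F}{6}\right) + F^{2}\right) + F = \left(F^{2} + z \left(\frac{1}{8} - \frac{F}{6}\right)\right) + F = F + F^{2} + z \left(\frac{1}{8} - \frac{F}{6}\right)$)
$-37585 + T{\left(-146,183 \right)} = -37585 + \left(183 + 183^{2} + \frac{1}{8} \left(-146\right) - \frac{61}{2} \left(-146\right)\right) = -37585 + \left(183 + 33489 - \frac{73}{4} + 4453\right) = -37585 + \frac{152427}{4} = \frac{2087}{4}$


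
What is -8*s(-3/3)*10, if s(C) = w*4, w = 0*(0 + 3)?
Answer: 0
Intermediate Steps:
w = 0 (w = 0*3 = 0)
s(C) = 0 (s(C) = 0*4 = 0)
-8*s(-3/3)*10 = -8*0*10 = 0*10 = 0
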